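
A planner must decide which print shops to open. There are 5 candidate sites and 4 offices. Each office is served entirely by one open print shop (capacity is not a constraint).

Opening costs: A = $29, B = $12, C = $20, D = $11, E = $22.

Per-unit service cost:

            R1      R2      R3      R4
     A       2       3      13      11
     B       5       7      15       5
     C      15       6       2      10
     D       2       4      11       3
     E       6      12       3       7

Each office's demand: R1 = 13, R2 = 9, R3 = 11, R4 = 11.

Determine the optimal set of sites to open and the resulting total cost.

For any fixed open set, each office goes to its cheapest open site; total = fixed + service.
{C, D}: R1→D 2·13=26, R2→D 4·9=36, R3→C 2·11=22, R4→D 3·11=33. Service 117; fixed 31; total 148.
{B, C, D}: R1→D 2·13=26, R2→D 4·9=36, R3→C 2·11=22, R4→D 3·11=33. Service 117; fixed 43; total 160.
{D, E}: service 128 + fixed 33 = 161
{A, B, C, D, E}: service 108 + fixed 94 = 202
No other subset beats 148.

Open C and D; minimum total cost 148.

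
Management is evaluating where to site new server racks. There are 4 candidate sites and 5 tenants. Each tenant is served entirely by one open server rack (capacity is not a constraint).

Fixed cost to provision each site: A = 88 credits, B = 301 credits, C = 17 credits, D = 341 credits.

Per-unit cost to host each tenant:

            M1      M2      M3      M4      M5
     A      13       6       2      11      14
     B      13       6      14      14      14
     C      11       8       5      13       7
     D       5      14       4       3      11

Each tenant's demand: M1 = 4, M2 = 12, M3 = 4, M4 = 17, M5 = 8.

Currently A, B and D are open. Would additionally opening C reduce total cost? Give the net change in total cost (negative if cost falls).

Yes — net change −15 (cost falls by 15).

Current service cost with {A, B, D}: 239.
Adding C: each tenant re-picks its cheapest; new service cost 207, saving 32.
Extra fixed cost: 17. Net change = 17 − 32 = -15.
(Totals: 969 → 954.)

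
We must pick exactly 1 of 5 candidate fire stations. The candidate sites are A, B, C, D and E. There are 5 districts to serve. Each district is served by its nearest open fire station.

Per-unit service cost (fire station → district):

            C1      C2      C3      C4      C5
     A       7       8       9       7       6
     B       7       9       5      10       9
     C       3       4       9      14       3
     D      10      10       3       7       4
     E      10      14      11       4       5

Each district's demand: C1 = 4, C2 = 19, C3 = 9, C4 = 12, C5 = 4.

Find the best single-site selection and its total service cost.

Choose C only; total service cost 349.

With exactly 1 open, each district uses its cheapest among the chosen.
{C}: C1→C 3·4=12, C2→C 4·19=76, C3→C 9·9=81, C4→C 14·12=168, C5→C 3·4=12. Service cost 349.
{D}: service cost 357
{A}: service cost 369
Among all 5 size-1 choices, {C} is lowest.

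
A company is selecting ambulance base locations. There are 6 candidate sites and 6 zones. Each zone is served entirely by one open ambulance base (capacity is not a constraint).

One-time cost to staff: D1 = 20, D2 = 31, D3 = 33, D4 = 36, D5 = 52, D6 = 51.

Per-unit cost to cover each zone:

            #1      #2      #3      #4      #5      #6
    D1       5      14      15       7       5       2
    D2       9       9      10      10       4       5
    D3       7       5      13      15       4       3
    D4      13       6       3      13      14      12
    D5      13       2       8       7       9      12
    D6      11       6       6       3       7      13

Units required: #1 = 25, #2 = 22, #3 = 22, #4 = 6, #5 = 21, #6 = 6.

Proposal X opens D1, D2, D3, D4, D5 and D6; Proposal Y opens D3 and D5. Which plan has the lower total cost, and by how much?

Proposal X: {D1, D2, D3, D4, D5, D6}: #1→D1 5·25=125, #2→D5 2·22=44, #3→D4 3·22=66, #4→D6 3·6=18, #5→D2 4·21=84, #6→D1 2·6=12. Service 349; fixed 223; total 572.
Proposal Y: {D3, D5}: #1→D3 7·25=175, #2→D5 2·22=44, #3→D5 8·22=176, #4→D5 7·6=42, #5→D3 4·21=84, #6→D3 3·6=18. Service 539; fixed 85; total 624.
Difference: |572 − 624| = 52.

Proposal X is cheaper by 52.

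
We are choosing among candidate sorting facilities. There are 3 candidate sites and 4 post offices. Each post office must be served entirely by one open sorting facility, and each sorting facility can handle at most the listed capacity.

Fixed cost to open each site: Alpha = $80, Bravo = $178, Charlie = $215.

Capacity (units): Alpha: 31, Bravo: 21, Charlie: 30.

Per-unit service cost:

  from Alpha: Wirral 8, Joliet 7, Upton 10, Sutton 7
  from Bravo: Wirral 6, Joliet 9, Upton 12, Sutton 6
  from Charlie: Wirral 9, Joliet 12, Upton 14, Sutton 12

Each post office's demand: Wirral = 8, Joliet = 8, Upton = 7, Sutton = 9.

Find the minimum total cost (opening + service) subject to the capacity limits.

Minimum total cost: 486

Open {Alpha, Bravo}: Wirral→Bravo 6·8=48, Joliet→Alpha 7·8=56, Upton→Alpha 10·7=70, Sutton→Bravo 6·9=54.
Loads: Alpha carries 15/31, Bravo carries 17/21. Service 228; fixed 258; total 486.
Next best feasible plan costs 495.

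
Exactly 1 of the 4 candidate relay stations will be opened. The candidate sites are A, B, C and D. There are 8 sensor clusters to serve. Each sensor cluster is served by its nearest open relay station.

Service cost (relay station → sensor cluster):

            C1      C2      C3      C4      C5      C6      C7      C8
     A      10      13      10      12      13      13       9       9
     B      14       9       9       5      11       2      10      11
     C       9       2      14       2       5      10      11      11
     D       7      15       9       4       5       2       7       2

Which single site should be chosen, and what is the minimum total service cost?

With exactly 1 open, each sensor cluster uses its cheapest among the chosen.
{D}: C1→D 7, C2→D 15, C3→D 9, C4→D 4, C5→D 5, C6→D 2, C7→D 7, C8→D 2. Service cost 51.
{C}: service cost 64
{B}: service cost 71
Among all 4 size-1 choices, {D} is lowest.

Choose D only; total service cost 51.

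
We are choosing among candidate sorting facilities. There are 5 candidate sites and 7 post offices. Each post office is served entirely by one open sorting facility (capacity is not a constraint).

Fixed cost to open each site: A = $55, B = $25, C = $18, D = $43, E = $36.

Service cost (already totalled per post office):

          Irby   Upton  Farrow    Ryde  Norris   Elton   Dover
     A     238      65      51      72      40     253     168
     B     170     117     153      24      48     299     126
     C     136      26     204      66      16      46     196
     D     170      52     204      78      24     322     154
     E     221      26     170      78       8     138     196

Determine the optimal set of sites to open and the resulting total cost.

Open A, B and C; minimum total cost 523.

For any fixed open set, each post office goes to its cheapest open site; total = fixed + service.
{A, B, C}: Irby→C 136, Upton→C 26, Farrow→A 51, Ryde→B 24, Norris→C 16, Elton→C 46, Dover→B 126. Service 425; fixed 98; total 523.
{A, B, C, E}: Irby→C 136, Upton→C 26, Farrow→A 51, Ryde→B 24, Norris→E 8, Elton→C 46, Dover→B 126. Service 417; fixed 134; total 551.
{A, B, C, D}: service 425 + fixed 141 = 566
{A, B, C, D, E}: Irby→C 136, Upton→C 26, Farrow→A 51, Ryde→B 24, Norris→E 8, Elton→C 46, Dover→B 126. Service 417; fixed 177; total 594.
No other subset beats 523.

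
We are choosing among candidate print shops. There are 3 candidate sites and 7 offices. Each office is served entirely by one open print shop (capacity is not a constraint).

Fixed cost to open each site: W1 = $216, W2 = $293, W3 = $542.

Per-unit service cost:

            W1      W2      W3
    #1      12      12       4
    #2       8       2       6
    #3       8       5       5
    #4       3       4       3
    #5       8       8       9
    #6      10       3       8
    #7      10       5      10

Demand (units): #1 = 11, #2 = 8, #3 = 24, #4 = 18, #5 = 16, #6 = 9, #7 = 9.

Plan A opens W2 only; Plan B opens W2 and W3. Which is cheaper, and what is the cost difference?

Plan A is cheaper by 436.

Plan A: {W2}: #1→W2 12·11=132, #2→W2 2·8=16, #3→W2 5·24=120, #4→W2 4·18=72, #5→W2 8·16=128, #6→W2 3·9=27, #7→W2 5·9=45. Service 540; fixed 293; total 833.
Plan B: {W2, W3}: #1→W3 4·11=44, #2→W2 2·8=16, #3→W2 5·24=120, #4→W3 3·18=54, #5→W2 8·16=128, #6→W2 3·9=27, #7→W2 5·9=45. Service 434; fixed 835; total 1269.
Difference: |833 − 1269| = 436.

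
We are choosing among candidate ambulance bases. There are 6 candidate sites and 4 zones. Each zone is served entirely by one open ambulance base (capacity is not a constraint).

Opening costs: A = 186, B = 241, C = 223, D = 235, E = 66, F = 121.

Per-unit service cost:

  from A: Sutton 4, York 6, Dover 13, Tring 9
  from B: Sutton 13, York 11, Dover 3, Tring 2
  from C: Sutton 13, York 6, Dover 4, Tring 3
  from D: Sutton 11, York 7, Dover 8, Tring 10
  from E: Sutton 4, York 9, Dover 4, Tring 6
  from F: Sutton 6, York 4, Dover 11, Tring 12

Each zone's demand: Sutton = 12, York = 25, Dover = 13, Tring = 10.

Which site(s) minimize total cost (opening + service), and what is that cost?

Open E and F; minimum total cost 447.

For any fixed open set, each zone goes to its cheapest open site; total = fixed + service.
{E, F}: Sutton→E 4·12=48, York→F 4·25=100, Dover→E 4·13=52, Tring→E 6·10=60. Service 260; fixed 187; total 447.
{E}: Sutton→E 4·12=48, York→E 9·25=225, Dover→E 4·13=52, Tring→E 6·10=60. Service 385; fixed 66; total 451.
{F}: service 435 + fixed 121 = 556
{A, B, C, D, E, F}: Sutton→A 4·12=48, York→F 4·25=100, Dover→B 3·13=39, Tring→B 2·10=20. Service 207; fixed 1072; total 1279.
No other subset beats 447.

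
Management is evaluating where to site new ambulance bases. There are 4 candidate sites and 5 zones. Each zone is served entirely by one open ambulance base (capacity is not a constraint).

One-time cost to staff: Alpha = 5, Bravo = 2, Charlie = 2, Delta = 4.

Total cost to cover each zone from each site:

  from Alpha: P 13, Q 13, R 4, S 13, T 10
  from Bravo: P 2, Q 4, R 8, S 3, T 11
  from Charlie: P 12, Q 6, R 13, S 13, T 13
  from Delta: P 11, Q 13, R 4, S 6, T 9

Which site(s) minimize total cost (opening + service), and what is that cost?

Open Bravo and Delta; minimum total cost 28.

For any fixed open set, each zone goes to its cheapest open site; total = fixed + service.
{Bravo, Delta}: P→Bravo 2, Q→Bravo 4, R→Delta 4, S→Bravo 3, T→Delta 9. Service 22; fixed 6; total 28.
{Alpha, Bravo}: P→Bravo 2, Q→Bravo 4, R→Alpha 4, S→Bravo 3, T→Alpha 10. Service 23; fixed 7; total 30.
{Bravo}: service 28 + fixed 2 = 30
{Alpha, Bravo, Charlie, Delta}: service 22 + fixed 13 = 35
No other subset beats 28.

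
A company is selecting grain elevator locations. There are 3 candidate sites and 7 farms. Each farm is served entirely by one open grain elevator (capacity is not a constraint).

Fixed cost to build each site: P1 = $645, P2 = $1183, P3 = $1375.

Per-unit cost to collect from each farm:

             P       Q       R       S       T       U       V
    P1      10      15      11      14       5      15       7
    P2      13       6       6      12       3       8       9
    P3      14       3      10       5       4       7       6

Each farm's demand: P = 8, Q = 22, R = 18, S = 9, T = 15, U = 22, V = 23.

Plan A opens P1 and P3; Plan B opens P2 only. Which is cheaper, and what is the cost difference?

Plan B is cheaper by 680.

Plan A: {P1, P3}: P→P1 10·8=80, Q→P3 3·22=66, R→P3 10·18=180, S→P3 5·9=45, T→P3 4·15=60, U→P3 7·22=154, V→P3 6·23=138. Service 723; fixed 2020; total 2743.
Plan B: {P2}: P→P2 13·8=104, Q→P2 6·22=132, R→P2 6·18=108, S→P2 12·9=108, T→P2 3·15=45, U→P2 8·22=176, V→P2 9·23=207. Service 880; fixed 1183; total 2063.
Difference: |2743 − 2063| = 680.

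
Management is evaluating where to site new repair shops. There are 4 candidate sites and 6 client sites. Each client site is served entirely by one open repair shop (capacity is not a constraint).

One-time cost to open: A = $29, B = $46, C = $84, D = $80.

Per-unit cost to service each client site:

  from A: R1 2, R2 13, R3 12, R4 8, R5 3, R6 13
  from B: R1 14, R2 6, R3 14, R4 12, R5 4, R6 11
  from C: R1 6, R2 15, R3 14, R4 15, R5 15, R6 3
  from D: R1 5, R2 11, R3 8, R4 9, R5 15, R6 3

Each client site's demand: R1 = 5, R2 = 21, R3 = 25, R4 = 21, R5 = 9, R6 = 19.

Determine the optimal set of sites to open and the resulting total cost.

For any fixed open set, each client site goes to its cheapest open site; total = fixed + service.
{A, B, D}: R1→A 2·5=10, R2→B 6·21=126, R3→D 8·25=200, R4→A 8·21=168, R5→A 3·9=27, R6→D 3·19=57. Service 588; fixed 155; total 743.
{B, D}: service 633 + fixed 126 = 759
{A, D}: R1→A 2·5=10, R2→D 11·21=231, R3→D 8·25=200, R4→A 8·21=168, R5→A 3·9=27, R6→D 3·19=57. Service 693; fixed 109; total 802.
{A, B, C, D}: R1→A 2·5=10, R2→B 6·21=126, R3→D 8·25=200, R4→A 8·21=168, R5→A 3·9=27, R6→C 3·19=57. Service 588; fixed 239; total 827.
No other subset beats 743.

Open A, B and D; minimum total cost 743.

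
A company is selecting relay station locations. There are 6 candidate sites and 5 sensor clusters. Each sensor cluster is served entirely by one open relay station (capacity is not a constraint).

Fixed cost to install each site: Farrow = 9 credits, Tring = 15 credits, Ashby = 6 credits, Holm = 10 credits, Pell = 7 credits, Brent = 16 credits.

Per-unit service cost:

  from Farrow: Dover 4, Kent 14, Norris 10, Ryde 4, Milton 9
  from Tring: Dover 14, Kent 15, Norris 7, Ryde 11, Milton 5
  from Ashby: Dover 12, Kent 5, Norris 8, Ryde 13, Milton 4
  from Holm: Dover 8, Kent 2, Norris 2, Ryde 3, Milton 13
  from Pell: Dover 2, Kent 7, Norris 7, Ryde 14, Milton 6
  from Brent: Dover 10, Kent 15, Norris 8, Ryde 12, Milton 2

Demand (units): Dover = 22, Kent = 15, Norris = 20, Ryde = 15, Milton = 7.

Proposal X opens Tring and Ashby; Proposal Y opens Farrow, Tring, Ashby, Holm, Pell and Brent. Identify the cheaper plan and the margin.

Proposal Y is cheaper by 457.

Proposal X: {Tring, Ashby}: Dover→Ashby 12·22=264, Kent→Ashby 5·15=75, Norris→Tring 7·20=140, Ryde→Tring 11·15=165, Milton→Ashby 4·7=28. Service 672; fixed 21; total 693.
Proposal Y: {Farrow, Tring, Ashby, Holm, Pell, Brent}: Dover→Pell 2·22=44, Kent→Holm 2·15=30, Norris→Holm 2·20=40, Ryde→Holm 3·15=45, Milton→Brent 2·7=14. Service 173; fixed 63; total 236.
Difference: |693 − 236| = 457.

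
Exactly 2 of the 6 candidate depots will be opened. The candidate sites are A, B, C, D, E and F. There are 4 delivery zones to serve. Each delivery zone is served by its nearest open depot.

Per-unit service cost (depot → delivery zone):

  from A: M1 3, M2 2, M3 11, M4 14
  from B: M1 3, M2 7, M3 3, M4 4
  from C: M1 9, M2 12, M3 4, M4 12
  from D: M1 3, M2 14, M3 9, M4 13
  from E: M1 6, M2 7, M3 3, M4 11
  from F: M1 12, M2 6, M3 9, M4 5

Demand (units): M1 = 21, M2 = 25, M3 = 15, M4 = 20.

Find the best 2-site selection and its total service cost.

With exactly 2 open, each delivery zone uses its cheapest among the chosen.
{A, B}: M1→A 3·21=63, M2→A 2·25=50, M3→B 3·15=45, M4→B 4·20=80. Service cost 238.
{B, F}: service cost 338
{A, F}: service cost 348
Among all 15 size-2 choices, {A, B} is lowest.

Choose A and B; total service cost 238.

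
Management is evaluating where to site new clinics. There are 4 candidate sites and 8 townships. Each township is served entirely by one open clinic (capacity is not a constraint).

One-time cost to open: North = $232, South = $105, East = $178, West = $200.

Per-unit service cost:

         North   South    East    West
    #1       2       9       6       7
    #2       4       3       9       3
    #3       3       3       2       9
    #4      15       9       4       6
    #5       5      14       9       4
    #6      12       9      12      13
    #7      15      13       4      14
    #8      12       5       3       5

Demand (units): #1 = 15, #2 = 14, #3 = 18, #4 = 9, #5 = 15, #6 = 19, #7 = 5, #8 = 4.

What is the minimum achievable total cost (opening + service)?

For any fixed open set, each township goes to its cheapest open site; total = fixed + service.
{South, East}: #1→East 6·15=90, #2→South 3·14=42, #3→East 2·18=36, #4→East 4·9=36, #5→East 9·15=135, #6→South 9·19=171, #7→East 4·5=20, #8→East 3·4=12. Service 542; fixed 283; total 825.
{East}: service 683 + fixed 178 = 861
{North, South}: #1→North 2·15=30, #2→South 3·14=42, #3→North 3·18=54, #4→South 9·9=81, #5→North 5·15=75, #6→South 9·19=171, #7→South 13·5=65, #8→South 5·4=20. Service 538; fixed 337; total 875.
{North, South, East, West}: #1→North 2·15=30, #2→South 3·14=42, #3→East 2·18=36, #4→East 4·9=36, #5→West 4·15=60, #6→South 9·19=171, #7→East 4·5=20, #8→East 3·4=12. Service 407; fixed 715; total 1122.
(All 15 nonempty subsets were checked; South and East is lowest.)

Minimum total cost: 825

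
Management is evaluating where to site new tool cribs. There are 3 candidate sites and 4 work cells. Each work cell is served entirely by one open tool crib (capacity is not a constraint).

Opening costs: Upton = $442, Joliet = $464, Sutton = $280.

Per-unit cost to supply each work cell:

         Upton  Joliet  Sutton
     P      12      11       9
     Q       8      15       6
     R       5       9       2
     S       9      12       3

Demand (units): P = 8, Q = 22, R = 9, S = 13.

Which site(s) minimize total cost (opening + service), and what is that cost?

For any fixed open set, each work cell goes to its cheapest open site; total = fixed + service.
{Sutton}: P→Sutton 9·8=72, Q→Sutton 6·22=132, R→Sutton 2·9=18, S→Sutton 3·13=39. Service 261; fixed 280; total 541.
{Upton}: service 434 + fixed 442 = 876
{Upton, Sutton}: service 261 + fixed 722 = 983
{Upton, Joliet, Sutton}: service 261 + fixed 1186 = 1447
No other subset beats 541.

Open Sutton only; minimum total cost 541.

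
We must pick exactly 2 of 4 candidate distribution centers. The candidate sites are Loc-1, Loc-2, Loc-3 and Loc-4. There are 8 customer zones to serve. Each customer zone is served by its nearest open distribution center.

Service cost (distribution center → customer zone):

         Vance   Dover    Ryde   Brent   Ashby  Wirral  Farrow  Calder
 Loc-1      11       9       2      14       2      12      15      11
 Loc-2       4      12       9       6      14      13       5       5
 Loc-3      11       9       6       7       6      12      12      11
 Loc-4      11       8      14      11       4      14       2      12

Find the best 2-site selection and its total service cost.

Choose Loc-1 and Loc-2; total service cost 45.

With exactly 2 open, each customer zone uses its cheapest among the chosen.
{Loc-1, Loc-2}: Vance→Loc-2 4, Dover→Loc-1 9, Ryde→Loc-1 2, Brent→Loc-2 6, Ashby→Loc-1 2, Wirral→Loc-1 12, Farrow→Loc-2 5, Calder→Loc-2 5. Service cost 45.
{Loc-2, Loc-4}: service cost 51
{Loc-2, Loc-3}: service cost 53
Among all 6 size-2 choices, {Loc-1, Loc-2} is lowest.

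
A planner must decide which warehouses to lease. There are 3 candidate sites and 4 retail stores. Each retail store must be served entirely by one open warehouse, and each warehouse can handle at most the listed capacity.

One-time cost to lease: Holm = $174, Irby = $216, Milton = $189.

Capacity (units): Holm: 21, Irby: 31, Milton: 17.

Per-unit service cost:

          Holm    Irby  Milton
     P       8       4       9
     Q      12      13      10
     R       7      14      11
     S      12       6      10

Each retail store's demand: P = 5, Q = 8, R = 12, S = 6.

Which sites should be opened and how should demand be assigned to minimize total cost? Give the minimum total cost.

Minimum total cost: 544

Open {Irby}: P→Irby 4·5=20, Q→Irby 13·8=104, R→Irby 14·12=168, S→Irby 6·6=36.
Loads: Irby carries 31/31. Service 328; fixed 216; total 544.
Next best feasible plan costs 626.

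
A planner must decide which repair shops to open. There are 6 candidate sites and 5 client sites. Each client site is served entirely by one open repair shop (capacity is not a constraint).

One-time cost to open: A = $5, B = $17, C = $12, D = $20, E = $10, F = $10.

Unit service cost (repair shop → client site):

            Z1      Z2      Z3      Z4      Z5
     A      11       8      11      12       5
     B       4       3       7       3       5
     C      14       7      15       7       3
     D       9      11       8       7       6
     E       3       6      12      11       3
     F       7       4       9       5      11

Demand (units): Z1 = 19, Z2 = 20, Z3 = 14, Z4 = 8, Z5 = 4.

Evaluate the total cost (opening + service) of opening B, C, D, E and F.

Total cost: 320

Each client site is assigned to its cheapest site among the open ones.
{B, C, D, E, F}: Z1→E 3·19=57, Z2→B 3·20=60, Z3→B 7·14=98, Z4→B 3·8=24, Z5→C 3·4=12. Service 251; fixed 69; total 320.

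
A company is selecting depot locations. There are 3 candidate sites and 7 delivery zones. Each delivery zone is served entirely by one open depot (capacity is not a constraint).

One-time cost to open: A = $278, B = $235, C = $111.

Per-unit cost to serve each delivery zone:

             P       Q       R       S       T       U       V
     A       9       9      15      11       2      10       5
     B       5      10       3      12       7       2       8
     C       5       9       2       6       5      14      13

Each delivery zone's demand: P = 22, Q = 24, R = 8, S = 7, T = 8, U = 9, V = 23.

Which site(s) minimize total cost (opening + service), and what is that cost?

For any fixed open set, each delivery zone goes to its cheapest open site; total = fixed + service.
{B}: P→B 5·22=110, Q→B 10·24=240, R→B 3·8=24, S→B 12·7=84, T→B 7·8=56, U→B 2·9=18, V→B 8·23=184. Service 716; fixed 235; total 951.
{C}: P→C 5·22=110, Q→C 9·24=216, R→C 2·8=16, S→C 6·7=42, T→C 5·8=40, U→C 14·9=126, V→C 13·23=299. Service 849; fixed 111; total 960.
{B, C}: service 626 + fixed 346 = 972
{A, B, C}: P→B 5·22=110, Q→A 9·24=216, R→C 2·8=16, S→C 6·7=42, T→A 2·8=16, U→B 2·9=18, V→A 5·23=115. Service 533; fixed 624; total 1157.
No other subset beats 951.

Open B only; minimum total cost 951.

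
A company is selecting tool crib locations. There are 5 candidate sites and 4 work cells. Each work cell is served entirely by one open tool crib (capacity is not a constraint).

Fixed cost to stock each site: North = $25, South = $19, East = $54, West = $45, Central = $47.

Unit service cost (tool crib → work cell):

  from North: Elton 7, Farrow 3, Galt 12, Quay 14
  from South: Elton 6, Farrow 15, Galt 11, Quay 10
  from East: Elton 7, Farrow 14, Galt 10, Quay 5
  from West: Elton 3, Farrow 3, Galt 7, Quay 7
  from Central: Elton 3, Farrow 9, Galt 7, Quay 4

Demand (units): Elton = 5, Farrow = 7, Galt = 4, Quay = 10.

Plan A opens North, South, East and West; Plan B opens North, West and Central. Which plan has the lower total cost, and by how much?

Plan A: {North, South, East, West}: Elton→West 3·5=15, Farrow→North 3·7=21, Galt→West 7·4=28, Quay→East 5·10=50. Service 114; fixed 143; total 257.
Plan B: {North, West, Central}: Elton→West 3·5=15, Farrow→North 3·7=21, Galt→West 7·4=28, Quay→Central 4·10=40. Service 104; fixed 117; total 221.
Difference: |257 − 221| = 36.

Plan B is cheaper by 36.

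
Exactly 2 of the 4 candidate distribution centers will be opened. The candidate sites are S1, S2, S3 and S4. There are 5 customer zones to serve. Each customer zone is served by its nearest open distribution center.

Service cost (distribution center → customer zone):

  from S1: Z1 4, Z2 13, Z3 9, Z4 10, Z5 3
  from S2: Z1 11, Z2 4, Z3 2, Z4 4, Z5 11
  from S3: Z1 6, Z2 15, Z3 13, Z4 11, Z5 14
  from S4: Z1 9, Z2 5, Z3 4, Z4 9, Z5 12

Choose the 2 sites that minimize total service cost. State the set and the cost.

With exactly 2 open, each customer zone uses its cheapest among the chosen.
{S1, S2}: Z1→S1 4, Z2→S2 4, Z3→S2 2, Z4→S2 4, Z5→S1 3. Service cost 17.
{S1, S4}: service cost 25
{S2, S3}: service cost 27
Among all 6 size-2 choices, {S1, S2} is lowest.

Choose S1 and S2; total service cost 17.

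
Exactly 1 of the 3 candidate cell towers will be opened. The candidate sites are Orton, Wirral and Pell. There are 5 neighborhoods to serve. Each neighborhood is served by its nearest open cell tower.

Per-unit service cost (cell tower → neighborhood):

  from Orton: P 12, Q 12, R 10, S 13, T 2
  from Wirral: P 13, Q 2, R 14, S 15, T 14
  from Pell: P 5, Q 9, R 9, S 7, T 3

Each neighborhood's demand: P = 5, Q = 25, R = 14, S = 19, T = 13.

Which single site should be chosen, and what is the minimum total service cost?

With exactly 1 open, each neighborhood uses its cheapest among the chosen.
{Pell}: P→Pell 5·5=25, Q→Pell 9·25=225, R→Pell 9·14=126, S→Pell 7·19=133, T→Pell 3·13=39. Service cost 548.
{Orton}: service cost 773
{Wirral}: service cost 778
Among all 3 size-1 choices, {Pell} is lowest.

Choose Pell only; total service cost 548.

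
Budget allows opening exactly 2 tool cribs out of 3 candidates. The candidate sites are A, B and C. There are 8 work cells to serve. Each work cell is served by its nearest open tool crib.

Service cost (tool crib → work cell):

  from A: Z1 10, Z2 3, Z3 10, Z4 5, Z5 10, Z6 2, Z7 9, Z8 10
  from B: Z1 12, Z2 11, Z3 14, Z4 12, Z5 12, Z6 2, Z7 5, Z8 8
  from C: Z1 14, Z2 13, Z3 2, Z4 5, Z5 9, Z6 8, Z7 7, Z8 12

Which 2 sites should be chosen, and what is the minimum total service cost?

Choose A and C; total service cost 48.

With exactly 2 open, each work cell uses its cheapest among the chosen.
{A, C}: Z1→A 10, Z2→A 3, Z3→C 2, Z4→A 5, Z5→C 9, Z6→A 2, Z7→C 7, Z8→A 10. Service cost 48.
{A, B}: service cost 53
{B, C}: service cost 54
Among all 3 size-2 choices, {A, C} is lowest.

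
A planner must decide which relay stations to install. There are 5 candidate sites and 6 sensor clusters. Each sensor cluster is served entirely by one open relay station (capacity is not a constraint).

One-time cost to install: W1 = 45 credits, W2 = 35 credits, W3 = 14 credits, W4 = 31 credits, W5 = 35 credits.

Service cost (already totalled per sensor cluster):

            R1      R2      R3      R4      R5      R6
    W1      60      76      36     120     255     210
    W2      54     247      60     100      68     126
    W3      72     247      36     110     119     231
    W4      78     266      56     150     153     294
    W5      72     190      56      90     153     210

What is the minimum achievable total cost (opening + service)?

Minimum total cost: 540

For any fixed open set, each sensor cluster goes to its cheapest open site; total = fixed + service.
{W1, W2}: R1→W2 54, R2→W1 76, R3→W1 36, R4→W2 100, R5→W2 68, R6→W2 126. Service 460; fixed 80; total 540.
{W1, W2, W3}: R1→W2 54, R2→W1 76, R3→W1 36, R4→W2 100, R5→W2 68, R6→W2 126. Service 460; fixed 94; total 554.
{W1, W2, W5}: service 450 + fixed 115 = 565
{W1, W2, W3, W4, W5}: service 450 + fixed 160 = 610
No other subset beats 540.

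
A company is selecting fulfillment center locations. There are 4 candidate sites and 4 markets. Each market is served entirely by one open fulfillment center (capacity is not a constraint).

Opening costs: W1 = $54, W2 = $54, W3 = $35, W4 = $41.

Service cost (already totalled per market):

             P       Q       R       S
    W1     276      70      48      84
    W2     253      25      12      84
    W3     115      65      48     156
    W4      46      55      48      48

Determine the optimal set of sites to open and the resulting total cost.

For any fixed open set, each market goes to its cheapest open site; total = fixed + service.
{W2, W4}: P→W4 46, Q→W2 25, R→W2 12, S→W4 48. Service 131; fixed 95; total 226.
{W4}: service 197 + fixed 41 = 238
{W2, W3, W4}: P→W4 46, Q→W2 25, R→W2 12, S→W4 48. Service 131; fixed 130; total 261.
{W1, W2, W3, W4}: service 131 + fixed 184 = 315
No other subset beats 226.

Open W2 and W4; minimum total cost 226.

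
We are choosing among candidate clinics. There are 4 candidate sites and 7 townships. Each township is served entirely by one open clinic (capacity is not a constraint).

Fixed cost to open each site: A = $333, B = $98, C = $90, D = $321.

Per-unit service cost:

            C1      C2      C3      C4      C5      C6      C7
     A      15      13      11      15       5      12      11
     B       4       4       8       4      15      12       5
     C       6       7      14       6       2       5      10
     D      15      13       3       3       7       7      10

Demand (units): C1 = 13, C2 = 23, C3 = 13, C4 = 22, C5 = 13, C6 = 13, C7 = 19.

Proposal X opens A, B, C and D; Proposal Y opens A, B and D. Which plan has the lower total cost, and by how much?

Proposal Y is cheaper by 25.

Proposal X: {A, B, C, D}: C1→B 4·13=52, C2→B 4·23=92, C3→D 3·13=39, C4→D 3·22=66, C5→C 2·13=26, C6→C 5·13=65, C7→B 5·19=95. Service 435; fixed 842; total 1277.
Proposal Y: {A, B, D}: C1→B 4·13=52, C2→B 4·23=92, C3→D 3·13=39, C4→D 3·22=66, C5→A 5·13=65, C6→D 7·13=91, C7→B 5·19=95. Service 500; fixed 752; total 1252.
Difference: |1277 − 1252| = 25.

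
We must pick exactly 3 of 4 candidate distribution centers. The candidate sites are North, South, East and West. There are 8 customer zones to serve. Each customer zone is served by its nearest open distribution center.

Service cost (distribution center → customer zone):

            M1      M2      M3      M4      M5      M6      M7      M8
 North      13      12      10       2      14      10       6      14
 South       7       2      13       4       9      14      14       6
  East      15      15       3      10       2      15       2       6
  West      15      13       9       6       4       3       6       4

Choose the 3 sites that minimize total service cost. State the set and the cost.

With exactly 3 open, each customer zone uses its cheapest among the chosen.
{South, East, West}: M1→South 7, M2→South 2, M3→East 3, M4→South 4, M5→East 2, M6→West 3, M7→East 2, M8→West 4. Service cost 27.
{North, South, East}: service cost 34
{North, South, West}: service cost 37
Among all 4 size-3 choices, {South, East, West} is lowest.

Choose South, East and West; total service cost 27.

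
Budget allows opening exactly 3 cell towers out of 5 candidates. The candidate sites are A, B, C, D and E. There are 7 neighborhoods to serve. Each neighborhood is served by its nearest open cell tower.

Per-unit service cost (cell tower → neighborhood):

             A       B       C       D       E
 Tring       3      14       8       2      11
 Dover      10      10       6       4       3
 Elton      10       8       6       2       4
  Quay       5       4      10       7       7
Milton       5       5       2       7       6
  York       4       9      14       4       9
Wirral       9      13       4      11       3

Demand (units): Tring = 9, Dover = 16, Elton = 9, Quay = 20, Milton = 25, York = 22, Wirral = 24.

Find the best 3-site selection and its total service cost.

Choose B, C and D; total service cost 414.

With exactly 3 open, each neighborhood uses its cheapest among the chosen.
{B, C, D}: Tring→D 2·9=18, Dover→D 4·16=64, Elton→D 2·9=18, Quay→B 4·20=80, Milton→C 2·25=50, York→D 4·22=88, Wirral→C 4·24=96. Service cost 414.
{A, C, E}: service cost 421
{A, C, D}: service cost 434
Among all 10 size-3 choices, {B, C, D} is lowest.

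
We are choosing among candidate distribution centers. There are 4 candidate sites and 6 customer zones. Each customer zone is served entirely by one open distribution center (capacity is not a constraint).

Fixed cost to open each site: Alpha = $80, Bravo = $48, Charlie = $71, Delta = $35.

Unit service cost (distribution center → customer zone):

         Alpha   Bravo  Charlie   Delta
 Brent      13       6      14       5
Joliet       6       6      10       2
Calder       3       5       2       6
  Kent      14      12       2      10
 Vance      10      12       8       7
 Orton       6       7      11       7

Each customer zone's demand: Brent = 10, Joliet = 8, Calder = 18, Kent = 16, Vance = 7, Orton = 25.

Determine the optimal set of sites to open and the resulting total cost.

For any fixed open set, each customer zone goes to its cheapest open site; total = fixed + service.
{Charlie, Delta}: Brent→Delta 5·10=50, Joliet→Delta 2·8=16, Calder→Charlie 2·18=36, Kent→Charlie 2·16=32, Vance→Delta 7·7=49, Orton→Delta 7·25=175. Service 358; fixed 106; total 464.
{Bravo, Charlie, Delta}: Brent→Delta 5·10=50, Joliet→Delta 2·8=16, Calder→Charlie 2·18=36, Kent→Charlie 2·16=32, Vance→Delta 7·7=49, Orton→Bravo 7·25=175. Service 358; fixed 154; total 512.
{Alpha, Charlie, Delta}: service 333 + fixed 186 = 519
{Alpha, Bravo, Charlie, Delta}: service 333 + fixed 234 = 567
No other subset beats 464.

Open Charlie and Delta; minimum total cost 464.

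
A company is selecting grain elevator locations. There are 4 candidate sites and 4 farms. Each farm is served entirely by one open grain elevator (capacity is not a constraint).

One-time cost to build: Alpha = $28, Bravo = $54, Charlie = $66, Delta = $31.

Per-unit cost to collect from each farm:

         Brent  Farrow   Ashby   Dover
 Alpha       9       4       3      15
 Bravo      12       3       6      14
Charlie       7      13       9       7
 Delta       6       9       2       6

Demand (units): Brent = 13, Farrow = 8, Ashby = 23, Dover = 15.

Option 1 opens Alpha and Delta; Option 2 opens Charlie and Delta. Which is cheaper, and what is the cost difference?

Option 1 is cheaper by 78.

Option 1: {Alpha, Delta}: Brent→Delta 6·13=78, Farrow→Alpha 4·8=32, Ashby→Delta 2·23=46, Dover→Delta 6·15=90. Service 246; fixed 59; total 305.
Option 2: {Charlie, Delta}: Brent→Delta 6·13=78, Farrow→Delta 9·8=72, Ashby→Delta 2·23=46, Dover→Delta 6·15=90. Service 286; fixed 97; total 383.
Difference: |305 − 383| = 78.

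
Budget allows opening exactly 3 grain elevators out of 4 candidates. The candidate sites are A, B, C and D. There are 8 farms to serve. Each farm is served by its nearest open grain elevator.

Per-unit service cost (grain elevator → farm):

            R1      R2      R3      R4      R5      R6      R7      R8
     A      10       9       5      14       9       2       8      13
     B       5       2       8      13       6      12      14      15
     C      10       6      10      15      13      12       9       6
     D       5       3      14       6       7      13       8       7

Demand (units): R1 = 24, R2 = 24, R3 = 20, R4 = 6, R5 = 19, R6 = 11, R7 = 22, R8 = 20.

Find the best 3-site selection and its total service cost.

Choose A, B and D; total service cost 756.

With exactly 3 open, each farm uses its cheapest among the chosen.
{A, B, D}: R1→B 5·24=120, R2→B 2·24=48, R3→A 5·20=100, R4→D 6·6=36, R5→B 6·19=114, R6→A 2·11=22, R7→A 8·22=176, R8→D 7·20=140. Service cost 756.
{A, B, C}: service cost 778
{A, C, D}: service cost 779
Among all 4 size-3 choices, {A, B, D} is lowest.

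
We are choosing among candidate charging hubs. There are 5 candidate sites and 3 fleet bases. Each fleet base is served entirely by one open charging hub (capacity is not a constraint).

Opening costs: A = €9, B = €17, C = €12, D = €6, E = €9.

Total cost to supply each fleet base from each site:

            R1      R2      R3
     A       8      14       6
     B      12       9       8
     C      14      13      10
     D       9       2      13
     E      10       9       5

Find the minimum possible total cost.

Minimum total cost: 30

For any fixed open set, each fleet base goes to its cheapest open site; total = fixed + service.
{D}: R1→D 9, R2→D 2, R3→D 13. Service 24; fixed 6; total 30.
{A, D}: R1→A 8, R2→D 2, R3→A 6. Service 16; fixed 15; total 31.
{D, E}: service 16 + fixed 15 = 31
{A, B, C, D, E}: R1→A 8, R2→D 2, R3→E 5. Service 15; fixed 53; total 68.
No other subset beats 30.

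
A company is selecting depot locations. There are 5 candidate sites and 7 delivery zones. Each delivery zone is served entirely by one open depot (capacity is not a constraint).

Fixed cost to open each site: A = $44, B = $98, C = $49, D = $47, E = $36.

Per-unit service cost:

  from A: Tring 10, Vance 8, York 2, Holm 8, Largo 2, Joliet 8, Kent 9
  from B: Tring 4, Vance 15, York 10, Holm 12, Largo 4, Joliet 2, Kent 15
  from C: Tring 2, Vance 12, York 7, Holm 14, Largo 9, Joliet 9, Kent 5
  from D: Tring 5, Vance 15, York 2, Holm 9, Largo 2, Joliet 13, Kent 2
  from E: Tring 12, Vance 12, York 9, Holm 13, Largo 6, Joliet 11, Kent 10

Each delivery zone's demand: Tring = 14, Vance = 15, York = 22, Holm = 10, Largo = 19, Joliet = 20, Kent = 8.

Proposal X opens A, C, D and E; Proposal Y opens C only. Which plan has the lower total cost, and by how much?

Proposal X is cheaper by 280.

Proposal X: {A, C, D, E}: Tring→C 2·14=28, Vance→A 8·15=120, York→A 2·22=44, Holm→A 8·10=80, Largo→A 2·19=38, Joliet→A 8·20=160, Kent→D 2·8=16. Service 486; fixed 176; total 662.
Proposal Y: {C}: Tring→C 2·14=28, Vance→C 12·15=180, York→C 7·22=154, Holm→C 14·10=140, Largo→C 9·19=171, Joliet→C 9·20=180, Kent→C 5·8=40. Service 893; fixed 49; total 942.
Difference: |662 − 942| = 280.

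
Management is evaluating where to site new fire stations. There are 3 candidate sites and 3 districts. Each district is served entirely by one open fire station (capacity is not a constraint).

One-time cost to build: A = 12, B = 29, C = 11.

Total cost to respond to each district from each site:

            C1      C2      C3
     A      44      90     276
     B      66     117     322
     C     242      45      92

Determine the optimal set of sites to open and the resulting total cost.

For any fixed open set, each district goes to its cheapest open site; total = fixed + service.
{A, C}: C1→A 44, C2→C 45, C3→C 92. Service 181; fixed 23; total 204.
{A, B, C}: service 181 + fixed 52 = 233
{B, C}: C1→B 66, C2→C 45, C3→C 92. Service 203; fixed 40; total 243.
{C}: C1→C 242, C2→C 45, C3→C 92. Service 379; fixed 11; total 390.
No other subset beats 204.

Open A and C; minimum total cost 204.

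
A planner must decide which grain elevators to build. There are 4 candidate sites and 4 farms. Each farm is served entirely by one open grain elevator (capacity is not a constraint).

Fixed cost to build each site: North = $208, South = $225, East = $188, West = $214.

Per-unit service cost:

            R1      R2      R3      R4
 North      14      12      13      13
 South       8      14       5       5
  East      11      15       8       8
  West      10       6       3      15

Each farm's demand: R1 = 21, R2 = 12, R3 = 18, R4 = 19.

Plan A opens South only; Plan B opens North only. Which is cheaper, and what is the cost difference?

Plan A: {South}: R1→South 8·21=168, R2→South 14·12=168, R3→South 5·18=90, R4→South 5·19=95. Service 521; fixed 225; total 746.
Plan B: {North}: R1→North 14·21=294, R2→North 12·12=144, R3→North 13·18=234, R4→North 13·19=247. Service 919; fixed 208; total 1127.
Difference: |746 − 1127| = 381.

Plan A is cheaper by 381.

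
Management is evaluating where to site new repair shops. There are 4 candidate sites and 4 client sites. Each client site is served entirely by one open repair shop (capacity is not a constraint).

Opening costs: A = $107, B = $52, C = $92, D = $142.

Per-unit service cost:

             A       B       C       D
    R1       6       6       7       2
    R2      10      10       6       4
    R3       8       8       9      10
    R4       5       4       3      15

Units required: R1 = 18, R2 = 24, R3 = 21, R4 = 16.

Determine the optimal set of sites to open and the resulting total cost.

Open B and D; minimum total cost 558.

For any fixed open set, each client site goes to its cheapest open site; total = fixed + service.
{B, D}: R1→D 2·18=36, R2→D 4·24=96, R3→B 8·21=168, R4→B 4·16=64. Service 364; fixed 194; total 558.
{C}: service 507 + fixed 92 = 599
{C, D}: service 369 + fixed 234 = 603
{A, B, C, D}: R1→D 2·18=36, R2→D 4·24=96, R3→A 8·21=168, R4→C 3·16=48. Service 348; fixed 393; total 741.
(All 15 nonempty subsets were checked; B and D is lowest.)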